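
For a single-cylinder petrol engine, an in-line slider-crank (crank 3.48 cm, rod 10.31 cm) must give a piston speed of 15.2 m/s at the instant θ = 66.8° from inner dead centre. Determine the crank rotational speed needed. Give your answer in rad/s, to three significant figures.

417

For an in-line slider-crank, |v_piston| = rω|sinθ|·[1 + r cosθ/√(L² − r² sin²θ)].
With r = 0.0348 m, L = 0.1031 m, θ = 66.8°: the bracketed kinematic factor |dx/dθ| = 0.03646 m.
ω = v/|dx/dθ| = 15.2/0.03646 = 416.9 rad/s.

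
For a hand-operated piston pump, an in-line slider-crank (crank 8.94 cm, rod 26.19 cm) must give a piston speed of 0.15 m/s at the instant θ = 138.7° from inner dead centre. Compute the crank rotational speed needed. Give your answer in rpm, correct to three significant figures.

32.9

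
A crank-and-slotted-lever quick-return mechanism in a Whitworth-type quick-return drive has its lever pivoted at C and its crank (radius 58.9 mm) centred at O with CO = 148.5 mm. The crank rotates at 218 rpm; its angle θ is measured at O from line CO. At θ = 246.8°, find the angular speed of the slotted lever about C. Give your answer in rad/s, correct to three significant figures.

0.0288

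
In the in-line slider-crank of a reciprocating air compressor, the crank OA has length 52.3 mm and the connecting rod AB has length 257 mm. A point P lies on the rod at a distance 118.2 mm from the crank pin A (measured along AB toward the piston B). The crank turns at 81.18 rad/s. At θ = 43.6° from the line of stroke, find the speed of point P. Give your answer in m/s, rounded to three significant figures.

ω = 81.18 rad/s.  Crank-pin speed |V_A| = rω = 4.2457 m/s, perpendicular to OA.
Rod angle: sinφ = −(r/L) sinθ ⇒ φ = -8.067°; ω_rod = −rω cosθ/√(L²−r²sin²θ) = -12.083 rad/s.
V_P = V_A + ω_rod × AP, with AP = 0.1182 m along the rod.
Components: V_Px = −rω sinθ − a·ω_rod·sinφ = -3.1284 m/s;  V_Py = rω cosθ + a·ω_rod·cosφ = +1.6605 m/s.
|V_P| = √(V_Px² + V_Py²) = 3.5418 m/s.

3.54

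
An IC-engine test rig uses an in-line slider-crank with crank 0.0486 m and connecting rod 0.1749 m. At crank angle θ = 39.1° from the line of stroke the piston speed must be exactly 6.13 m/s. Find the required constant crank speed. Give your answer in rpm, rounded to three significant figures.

For an in-line slider-crank, |v_piston| = rω|sinθ|·[1 + r cosθ/√(L² − r² sin²θ)].
With r = 0.0486 m, L = 0.1749 m, θ = 39.1°: the bracketed kinematic factor |dx/dθ| = 0.037364 m.
ω = v/|dx/dθ| = 6.13/0.037364 = 164.06 rad/s.
N = 60ω/(2π) = 1566.7 rpm.

1570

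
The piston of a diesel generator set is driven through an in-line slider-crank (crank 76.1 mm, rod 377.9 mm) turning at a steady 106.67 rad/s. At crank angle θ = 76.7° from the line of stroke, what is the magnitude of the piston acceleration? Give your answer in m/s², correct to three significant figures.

40.6

ω = 106.7 rad/s
x(θ) = r cosθ + √(L² − r² sin²θ); with ω constant, a = ω²·d²x/dθ².
d²x/dθ² = −r cosθ − r²(cos2θ)/√u − r⁴ sin²2θ/(4u^{3/2}),  u = L² − r² sin²θ = 0.137324 m².
Substituting r = 0.0761 m, L = 0.3779 m, θ = 76.7°: d²x/dθ² = -0.0035662 m.
a = ω²·d²x/dθ² = (106.7)²·(-0.0035662) = -40.578 m/s²;  |a| = 40.578 m/s².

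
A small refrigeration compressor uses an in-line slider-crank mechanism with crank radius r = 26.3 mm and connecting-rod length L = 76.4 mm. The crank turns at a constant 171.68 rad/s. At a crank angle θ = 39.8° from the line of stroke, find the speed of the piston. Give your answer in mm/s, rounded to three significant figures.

3670

ω = 171.7 rad/s
For an in-line slider-crank, x = r cosθ + √(L² − r² sin²θ), so v = −rω sinθ·[1 + r cosθ/√(L² − r² sin²θ)].
With r = 0.0263 m, L = 0.0764 m, θ = 39.8°: √(L² − r² sin²θ) = 0.074522 m.
v = −0.0263·171.7·0.64011·[1 + 0.0263·0.76828/0.074522] = -3.6739 m/s.
|v| = 3.6739 m/s = 3673.9 mm/s.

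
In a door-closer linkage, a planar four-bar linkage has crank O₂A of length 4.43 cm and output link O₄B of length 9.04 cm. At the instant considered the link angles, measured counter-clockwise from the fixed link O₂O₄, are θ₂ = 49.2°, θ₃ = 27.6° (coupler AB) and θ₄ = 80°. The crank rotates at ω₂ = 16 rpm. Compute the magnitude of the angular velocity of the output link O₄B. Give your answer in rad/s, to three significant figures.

ω₂ = 1.676 rad/s (from 16 rpm).
Differentiating the loop-closure r₂e^{iθ₂}+r₃e^{iθ₃}=r₁+r₄e^{iθ₄} gives r₂ω₂e^{iθ₂}+r₃ω₃e^{iθ₃}=r₄ω₄e^{iθ₄}.
Eliminating the other unknown: ω₄ = r₂ω₂ sin(θ₂−θ₃) / [r₄ sin(θ₄−θ₃)].
Numerator sine = +0.36812; denominator sine = +0.79229.
Result = 0.0443·1.676·(+0.36812) / (0.0904·(+0.79229)) = +0.3815 rad/s; magnitude 0.3815 rad/s.

0.382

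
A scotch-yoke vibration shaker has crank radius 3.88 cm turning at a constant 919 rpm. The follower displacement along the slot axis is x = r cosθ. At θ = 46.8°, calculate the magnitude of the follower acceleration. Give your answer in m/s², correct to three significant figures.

246

ω = 96.24 rad/s (from 919 rpm).
x = r cosθ ⇒ ẍ = −rω² cosθ (ω constant).
|a| = rω²|cosθ| = 0.0388·(96.24)²·|cos 46.8°| = 245.99 m/s².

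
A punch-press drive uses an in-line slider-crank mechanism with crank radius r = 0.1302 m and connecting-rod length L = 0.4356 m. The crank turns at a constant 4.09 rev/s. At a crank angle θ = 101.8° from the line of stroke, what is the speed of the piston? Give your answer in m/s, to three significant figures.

3.07

ω = 2π·4.09 = 25.7 rad/s
For an in-line slider-crank, x = r cosθ + √(L² − r² sin²θ), so v = −rω sinθ·[1 + r cosθ/√(L² − r² sin²θ)].
With r = 0.1302 m, L = 0.4356 m, θ = 101.8°: √(L² − r² sin²θ) = 0.41654 m.
v = −0.1302·25.7·0.97887·[1 + 0.1302·-0.20450/0.41654] = -3.0658 m/s.
|v| = 3.0658 m/s.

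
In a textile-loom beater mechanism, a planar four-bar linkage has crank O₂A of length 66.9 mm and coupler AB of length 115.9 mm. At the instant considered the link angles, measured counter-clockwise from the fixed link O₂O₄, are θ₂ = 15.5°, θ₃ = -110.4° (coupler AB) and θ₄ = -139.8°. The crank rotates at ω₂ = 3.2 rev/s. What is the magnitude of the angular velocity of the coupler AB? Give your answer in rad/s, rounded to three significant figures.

9.88

ω₂ = 20.11 rad/s (from 3.2 rev/s).
Differentiating the loop-closure r₂e^{iθ₂}+r₃e^{iθ₃}=r₁+r₄e^{iθ₄} gives r₂ω₂e^{iθ₂}+r₃ω₃e^{iθ₃}=r₄ω₄e^{iθ₄}.
Eliminating the other unknown: ω₃ = r₂ω₂ sin(θ₄−θ₂) / [r₃ sin(θ₃−θ₄)].
Numerator sine = -0.41787; denominator sine = +0.49090.
Result = 0.0669·20.11·(-0.41787) / (0.1159·(+0.49090)) = -9.879 rad/s; magnitude 9.879 rad/s.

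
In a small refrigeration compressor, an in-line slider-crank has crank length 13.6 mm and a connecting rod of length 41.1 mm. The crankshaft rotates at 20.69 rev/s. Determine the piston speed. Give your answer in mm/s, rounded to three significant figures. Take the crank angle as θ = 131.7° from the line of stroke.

1020

ω = 2π·20.7 = 130 rad/s
For an in-line slider-crank, x = r cosθ + √(L² − r² sin²θ), so v = −rω sinθ·[1 + r cosθ/√(L² − r² sin²θ)].
With r = 0.0136 m, L = 0.0411 m, θ = 131.7°: √(L² − r² sin²θ) = 0.039826 m.
v = −0.0136·130·0.74664·[1 + 0.0136·-0.66523/0.039826] = -1.0202 m/s.
|v| = 1.0202 m/s = 1020.2 mm/s.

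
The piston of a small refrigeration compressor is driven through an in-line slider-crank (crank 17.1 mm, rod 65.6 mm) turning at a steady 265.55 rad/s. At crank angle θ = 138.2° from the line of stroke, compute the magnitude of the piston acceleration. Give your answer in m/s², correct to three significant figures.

ω = 265.6 rad/s
x(θ) = r cosθ + √(L² − r² sin²θ); with ω constant, a = ω²·d²x/dθ².
d²x/dθ² = −r cosθ − r²(cos2θ)/√u − r⁴ sin²2θ/(4u^{3/2}),  u = L² − r² sin²θ = 0.00417345 m².
Substituting r = 0.0171 m, L = 0.0656 m, θ = 138.2°: d²x/dθ² = +0.012165 m.
a = ω²·d²x/dθ² = (265.6)²·(+0.012165) = +857.82 m/s²;  |a| = 857.82 m/s².

858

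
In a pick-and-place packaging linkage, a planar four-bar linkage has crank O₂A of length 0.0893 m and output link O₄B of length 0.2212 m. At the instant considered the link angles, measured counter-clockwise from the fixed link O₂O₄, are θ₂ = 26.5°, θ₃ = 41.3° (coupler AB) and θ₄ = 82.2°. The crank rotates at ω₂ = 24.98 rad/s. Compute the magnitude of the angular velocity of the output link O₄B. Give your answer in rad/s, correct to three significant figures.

ω₂ = 24.98 rad/s
Differentiating the loop-closure r₂e^{iθ₂}+r₃e^{iθ₃}=r₁+r₄e^{iθ₄} gives r₂ω₂e^{iθ₂}+r₃ω₃e^{iθ₃}=r₄ω₄e^{iθ₄}.
Eliminating the other unknown: ω₄ = r₂ω₂ sin(θ₂−θ₃) / [r₄ sin(θ₄−θ₃)].
Numerator sine = -0.25545; denominator sine = +0.65474.
Result = 0.0893·24.98·(-0.25545) / (0.2212·(+0.65474)) = -3.9345 rad/s; magnitude 3.9345 rad/s.

3.93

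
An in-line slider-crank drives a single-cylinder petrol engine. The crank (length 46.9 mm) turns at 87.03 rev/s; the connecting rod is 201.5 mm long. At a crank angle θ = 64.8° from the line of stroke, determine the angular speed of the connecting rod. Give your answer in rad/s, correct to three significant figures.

55.4

ω = 546.8 rad/s (converted from 87.03 rev/s).
The rod makes angle φ with the slider axis where L sinφ = r sinθ; differentiating, L cosφ·φ̇ = r ω cosθ.
L cosφ = √(L² − r² sin²θ) = 0.19698 m.
|ω_rod| = r ω |cosθ| / √(L² − r² sin²θ) = 0.0469·546.8·0.42578/0.19698 = 55.435 rad/s.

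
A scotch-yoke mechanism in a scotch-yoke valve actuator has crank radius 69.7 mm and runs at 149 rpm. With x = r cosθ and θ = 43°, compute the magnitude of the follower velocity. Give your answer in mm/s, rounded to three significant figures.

742

ω = 15.6 rad/s (from 149 rpm).
x = r cosθ ⇒ ẋ = −rω sinθ.
|v| = rω|sinθ| = 0.0697·15.6·|sin 43°| = 0.7417 m/s = 741.7 mm/s.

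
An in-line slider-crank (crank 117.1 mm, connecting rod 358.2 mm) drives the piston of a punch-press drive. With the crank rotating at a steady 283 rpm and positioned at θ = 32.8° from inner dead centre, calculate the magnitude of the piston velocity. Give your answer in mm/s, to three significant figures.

2400

ω = 2π·283/60 = 29.64 rad/s
For an in-line slider-crank, x = r cosθ + √(L² − r² sin²θ), so v = −rω sinθ·[1 + r cosθ/√(L² − r² sin²θ)].
With r = 0.1171 m, L = 0.3582 m, θ = 32.8°: √(L² − r² sin²θ) = 0.35254 m.
v = −0.1171·29.64·0.54171·[1 + 0.1171·0.84057/0.35254] = -2.4048 m/s.
|v| = 2.4048 m/s = 2404.8 mm/s.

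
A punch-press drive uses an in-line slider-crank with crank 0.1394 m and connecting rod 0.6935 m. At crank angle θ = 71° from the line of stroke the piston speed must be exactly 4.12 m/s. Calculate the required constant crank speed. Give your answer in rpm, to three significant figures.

280

For an in-line slider-crank, |v_piston| = rω|sinθ|·[1 + r cosθ/√(L² − r² sin²θ)].
With r = 0.1394 m, L = 0.6935 m, θ = 71°: the bracketed kinematic factor |dx/dθ| = 0.14059 m.
ω = v/|dx/dθ| = 4.12/0.14059 = 29.305 rad/s.
N = 60ω/(2π) = 279.84 rpm.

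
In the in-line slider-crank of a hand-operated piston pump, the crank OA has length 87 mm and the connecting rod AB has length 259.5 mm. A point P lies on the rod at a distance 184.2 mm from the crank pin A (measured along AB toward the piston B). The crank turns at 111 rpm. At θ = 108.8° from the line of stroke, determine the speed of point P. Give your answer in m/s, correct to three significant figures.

ω = 11.62 rad/s.  Crank-pin speed |V_A| = rω = 1.0113 m/s, perpendicular to OA.
Rod angle: sinφ = −(r/L) sinθ ⇒ φ = -18.504°; ω_rod = −rω cosθ/√(L²−r²sin²θ) = +1.3243 rad/s.
V_P = V_A + ω_rod × AP, with AP = 0.1842 m along the rod.
Components: V_Px = −rω sinθ − a·ω_rod·sinφ = -0.8799 m/s;  V_Py = rω cosθ + a·ω_rod·cosφ = -0.094568 m/s.
|V_P| = √(V_Px² + V_Py²) = 0.88497 m/s.

0.885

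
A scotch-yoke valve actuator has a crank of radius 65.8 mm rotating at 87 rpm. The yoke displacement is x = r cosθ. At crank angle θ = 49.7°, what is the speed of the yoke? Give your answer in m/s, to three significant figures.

ω = 9.111 rad/s (from 87 rpm).
x = r cosθ ⇒ ẋ = −rω sinθ.
|v| = rω|sinθ| = 0.0658·9.111·|sin 49.7°| = 0.4572 m/s.

0.457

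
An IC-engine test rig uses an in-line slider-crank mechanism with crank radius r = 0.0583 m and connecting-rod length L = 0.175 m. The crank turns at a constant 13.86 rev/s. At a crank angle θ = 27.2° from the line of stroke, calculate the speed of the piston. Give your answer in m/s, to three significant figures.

3.02

ω = 2π·13.9 = 87.08 rad/s
For an in-line slider-crank, x = r cosθ + √(L² − r² sin²θ), so v = −rω sinθ·[1 + r cosθ/√(L² − r² sin²θ)].
With r = 0.0583 m, L = 0.175 m, θ = 27.2°: √(L² − r² sin²θ) = 0.17296 m.
v = −0.0583·87.08·0.45710·[1 + 0.0583·0.88942/0.17296] = -3.0165 m/s.
|v| = 3.0165 m/s.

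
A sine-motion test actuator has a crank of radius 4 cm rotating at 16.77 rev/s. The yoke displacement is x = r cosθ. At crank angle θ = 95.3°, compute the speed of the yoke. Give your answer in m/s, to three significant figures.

ω = 105.4 rad/s (from 16.77 rev/s).
x = r cosθ ⇒ ẋ = −rω sinθ.
|v| = rω|sinθ| = 0.04·105.4·|sin 95.3°| = 4.1967 m/s.

4.20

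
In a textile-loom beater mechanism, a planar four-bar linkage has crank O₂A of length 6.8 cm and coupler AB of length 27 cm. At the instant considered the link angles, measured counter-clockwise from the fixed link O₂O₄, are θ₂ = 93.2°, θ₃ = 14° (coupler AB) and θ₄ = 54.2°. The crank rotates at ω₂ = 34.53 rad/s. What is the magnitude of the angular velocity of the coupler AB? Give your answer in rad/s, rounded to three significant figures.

8.48

ω₂ = 34.53 rad/s
Differentiating the loop-closure r₂e^{iθ₂}+r₃e^{iθ₃}=r₁+r₄e^{iθ₄} gives r₂ω₂e^{iθ₂}+r₃ω₃e^{iθ₃}=r₄ω₄e^{iθ₄}.
Eliminating the other unknown: ω₃ = r₂ω₂ sin(θ₄−θ₂) / [r₃ sin(θ₃−θ₄)].
Numerator sine = -0.62932; denominator sine = -0.64546.
Result = 0.068·34.53·(-0.62932) / (0.27·(-0.64546)) = +8.479 rad/s; magnitude 8.479 rad/s.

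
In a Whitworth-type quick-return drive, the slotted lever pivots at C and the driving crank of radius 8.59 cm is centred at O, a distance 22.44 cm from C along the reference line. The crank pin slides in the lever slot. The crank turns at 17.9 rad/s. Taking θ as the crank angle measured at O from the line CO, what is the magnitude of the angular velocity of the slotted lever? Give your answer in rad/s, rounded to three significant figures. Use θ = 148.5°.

6.52

ω = 17.9 rad/s
Crank pin A relative to C: A = (d + r cosθ, r sinθ); lever angle φ = atan2(r sinθ, d + r cosθ).
Differentiating tanφ: φ̇ = rω(d cosθ + r)/(d² + r² + 2dr cosθ).
d² + r² + 2dr cosθ = |CA|² = 0.0248633 m²;  d cosθ + r = -0.10543 m.
|ω_lever| = |0.0859·17.9·-0.10543| / 0.0248633 = 6.5202 rad/s.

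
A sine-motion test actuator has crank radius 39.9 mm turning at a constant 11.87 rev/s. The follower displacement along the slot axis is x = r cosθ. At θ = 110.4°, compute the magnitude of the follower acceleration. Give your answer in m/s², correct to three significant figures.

77.4

ω = 74.58 rad/s (from 11.87 rev/s).
x = r cosθ ⇒ ẍ = −rω² cosθ (ω constant).
|a| = rω²|cosθ| = 0.0399·(74.58)²·|cos 110.4°| = 77.362 m/s².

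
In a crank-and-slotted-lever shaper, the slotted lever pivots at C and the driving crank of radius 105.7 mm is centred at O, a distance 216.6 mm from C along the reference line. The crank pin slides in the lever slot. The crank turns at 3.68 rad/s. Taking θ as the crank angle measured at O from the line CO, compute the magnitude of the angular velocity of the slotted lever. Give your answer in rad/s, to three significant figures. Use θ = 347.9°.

ω = 3.68 rad/s
Crank pin A relative to C: A = (d + r cosθ, r sinθ); lever angle φ = atan2(r sinθ, d + r cosθ).
Differentiating tanφ: φ̇ = rω(d cosθ + r)/(d² + r² + 2dr cosθ).
d² + r² + 2dr cosθ = |CA|² = 0.10286 m²;  d cosθ + r = +0.31749 m.
|ω_lever| = |0.1057·3.68·+0.31749| / 0.10286 = 1.2006 rad/s.

1.20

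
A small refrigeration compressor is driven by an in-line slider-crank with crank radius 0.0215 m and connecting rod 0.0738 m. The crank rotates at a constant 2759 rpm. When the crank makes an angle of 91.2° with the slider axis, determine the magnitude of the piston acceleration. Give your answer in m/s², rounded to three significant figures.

ω = 2π·2759/60 = 288.9 rad/s
x(θ) = r cosθ + √(L² − r² sin²θ); with ω constant, a = ω²·d²x/dθ².
d²x/dθ² = −r cosθ − r²(cos2θ)/√u − r⁴ sin²2θ/(4u^{3/2}),  u = L² − r² sin²θ = 0.00498439 m².
Substituting r = 0.0215 m, L = 0.0738 m, θ = 91.2°: d²x/dθ² = +0.0069917 m.
a = ω²·d²x/dθ² = (288.9)²·(+0.0069917) = +583.64 m/s²;  |a| = 583.64 m/s².

584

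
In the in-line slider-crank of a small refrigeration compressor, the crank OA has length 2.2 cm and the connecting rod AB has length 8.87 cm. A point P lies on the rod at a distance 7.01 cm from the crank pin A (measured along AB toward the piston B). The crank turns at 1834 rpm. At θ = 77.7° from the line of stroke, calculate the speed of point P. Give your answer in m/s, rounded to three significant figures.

4.31

ω = 192.1 rad/s.  Crank-pin speed |V_A| = rω = 4.2252 m/s, perpendicular to OA.
Rod angle: sinφ = −(r/L) sinθ ⇒ φ = -14.024°; ω_rod = −rω cosθ/√(L²−r²sin²θ) = -10.459 rad/s.
V_P = V_A + ω_rod × AP, with AP = 0.0701 m along the rod.
Components: V_Px = −rω sinθ − a·ω_rod·sinφ = -4.3059 m/s;  V_Py = rω cosθ + a·ω_rod·cosφ = +0.18875 m/s.
|V_P| = √(V_Px² + V_Py²) = 4.3101 m/s.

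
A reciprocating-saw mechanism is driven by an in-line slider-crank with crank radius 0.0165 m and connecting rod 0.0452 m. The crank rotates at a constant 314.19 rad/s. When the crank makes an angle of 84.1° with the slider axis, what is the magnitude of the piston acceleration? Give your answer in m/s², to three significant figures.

ω = 314.2 rad/s
x(θ) = r cosθ + √(L² − r² sin²θ); with ω constant, a = ω²·d²x/dθ².
d²x/dθ² = −r cosθ − r²(cos2θ)/√u − r⁴ sin²2θ/(4u^{3/2}),  u = L² − r² sin²θ = 0.00177367 m².
Substituting r = 0.0165 m, L = 0.0452 m, θ = 84.1°: d²x/dθ² = +0.0046214 m.
a = ω²·d²x/dθ² = (314.2)²·(+0.0046214) = +456.2 m/s²;  |a| = 456.2 m/s².

456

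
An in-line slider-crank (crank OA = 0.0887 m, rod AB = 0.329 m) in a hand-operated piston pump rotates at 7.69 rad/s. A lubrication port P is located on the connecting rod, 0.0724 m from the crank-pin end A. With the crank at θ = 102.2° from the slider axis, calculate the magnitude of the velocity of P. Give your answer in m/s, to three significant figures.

0.668

ω = 7.69 rad/s.  Crank-pin speed |V_A| = rω = 0.6821 m/s, perpendicular to OA.
Rod angle: sinφ = −(r/L) sinθ ⇒ φ = -15.279°; ω_rod = −rω cosθ/√(L²−r²sin²θ) = +0.45418 rad/s.
V_P = V_A + ω_rod × AP, with AP = 0.0724 m along the rod.
Components: V_Px = −rω sinθ − a·ω_rod·sinφ = -0.65803 m/s;  V_Py = rω cosθ + a·ω_rod·cosφ = -0.11242 m/s.
|V_P| = √(V_Px² + V_Py²) = 0.66757 m/s.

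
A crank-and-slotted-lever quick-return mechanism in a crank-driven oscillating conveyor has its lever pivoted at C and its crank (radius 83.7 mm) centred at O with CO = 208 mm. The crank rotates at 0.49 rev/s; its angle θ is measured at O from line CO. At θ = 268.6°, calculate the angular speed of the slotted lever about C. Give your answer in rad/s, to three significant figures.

ω = 3.079 rad/s (from 0.49 rev/s).
Crank pin A relative to C: A = (d + r cosθ, r sinθ); lever angle φ = atan2(r sinθ, d + r cosθ).
Differentiating tanφ: φ̇ = rω(d cosθ + r)/(d² + r² + 2dr cosθ).
d² + r² + 2dr cosθ = |CA|² = 0.049419 m²;  d cosθ + r = +0.078618 m.
|ω_lever| = |0.0837·3.079·+0.078618| / 0.049419 = 0.40995 rad/s.

0.410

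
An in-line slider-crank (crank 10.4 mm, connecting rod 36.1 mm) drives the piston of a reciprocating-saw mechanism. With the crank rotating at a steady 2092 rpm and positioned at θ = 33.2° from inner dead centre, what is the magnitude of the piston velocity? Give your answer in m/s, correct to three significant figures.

ω = 2π·2092/60 = 219.1 rad/s
For an in-line slider-crank, x = r cosθ + √(L² − r² sin²θ), so v = −rω sinθ·[1 + r cosθ/√(L² − r² sin²θ)].
With r = 0.0104 m, L = 0.0361 m, θ = 33.2°: √(L² − r² sin²θ) = 0.035648 m.
v = −0.0104·219.1·0.54756·[1 + 0.0104·0.83676/0.035648] = -1.5521 m/s.
|v| = 1.5521 m/s.

1.55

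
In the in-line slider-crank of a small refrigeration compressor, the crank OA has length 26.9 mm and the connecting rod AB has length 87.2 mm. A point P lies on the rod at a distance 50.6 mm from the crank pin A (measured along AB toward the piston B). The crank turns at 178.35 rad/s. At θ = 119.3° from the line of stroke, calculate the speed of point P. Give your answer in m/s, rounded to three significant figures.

ω = 178.3 rad/s.  Crank-pin speed |V_A| = rω = 4.7976 m/s, perpendicular to OA.
Rod angle: sinφ = −(r/L) sinθ ⇒ φ = -15.606°; ω_rod = −rω cosθ/√(L²−r²sin²θ) = +27.956 rad/s.
V_P = V_A + ω_rod × AP, with AP = 0.0506 m along the rod.
Components: V_Px = −rω sinθ − a·ω_rod·sinφ = -3.8033 m/s;  V_Py = rω cosθ + a·ω_rod·cosφ = -0.98546 m/s.
|V_P| = √(V_Px² + V_Py²) = 3.9289 m/s.

3.93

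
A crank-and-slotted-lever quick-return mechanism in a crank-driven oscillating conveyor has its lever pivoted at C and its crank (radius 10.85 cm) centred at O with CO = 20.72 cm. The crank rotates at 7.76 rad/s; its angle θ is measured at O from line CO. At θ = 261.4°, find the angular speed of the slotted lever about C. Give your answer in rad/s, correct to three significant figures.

ω = 7.76 rad/s
Crank pin A relative to C: A = (d + r cosθ, r sinθ); lever angle φ = atan2(r sinθ, d + r cosθ).
Differentiating tanφ: φ̇ = rω(d cosθ + r)/(d² + r² + 2dr cosθ).
d² + r² + 2dr cosθ = |CA|² = 0.0479806 m²;  d cosθ + r = +0.077516 m.
|ω_lever| = |0.1085·7.76·+0.077516| / 0.0479806 = 1.3602 rad/s.

1.36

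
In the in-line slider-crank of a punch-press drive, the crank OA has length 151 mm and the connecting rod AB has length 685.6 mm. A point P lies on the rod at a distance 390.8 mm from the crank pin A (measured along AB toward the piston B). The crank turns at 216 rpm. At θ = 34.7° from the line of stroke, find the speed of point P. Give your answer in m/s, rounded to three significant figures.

2.46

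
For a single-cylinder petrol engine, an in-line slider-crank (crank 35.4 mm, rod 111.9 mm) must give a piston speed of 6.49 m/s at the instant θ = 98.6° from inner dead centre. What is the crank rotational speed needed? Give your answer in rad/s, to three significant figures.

195

For an in-line slider-crank, |v_piston| = rω|sinθ|·[1 + r cosθ/√(L² − r² sin²θ)].
With r = 0.0354 m, L = 0.1119 m, θ = 98.6°: the bracketed kinematic factor |dx/dθ| = 0.033259 m.
ω = v/|dx/dθ| = 6.49/0.033259 = 195.14 rad/s.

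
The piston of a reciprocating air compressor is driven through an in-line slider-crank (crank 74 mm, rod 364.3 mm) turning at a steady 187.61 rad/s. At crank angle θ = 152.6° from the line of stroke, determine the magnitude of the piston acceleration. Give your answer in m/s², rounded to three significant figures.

ω = 187.6 rad/s
x(θ) = r cosθ + √(L² − r² sin²θ); with ω constant, a = ω²·d²x/dθ².
d²x/dθ² = −r cosθ − r²(cos2θ)/√u − r⁴ sin²2θ/(4u^{3/2}),  u = L² − r² sin²θ = 0.131555 m².
Substituting r = 0.074 m, L = 0.3643 m, θ = 152.6°: d²x/dθ² = +0.056891 m.
a = ω²·d²x/dθ² = (187.6)²·(+0.056891) = +2002.4 m/s²;  |a| = 2002.4 m/s².

2000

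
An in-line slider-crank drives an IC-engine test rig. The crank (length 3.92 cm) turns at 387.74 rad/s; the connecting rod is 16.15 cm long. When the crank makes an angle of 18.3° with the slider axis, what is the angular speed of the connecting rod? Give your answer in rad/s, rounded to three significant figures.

89.6

ω = 387.7 rad/s
The rod makes angle φ with the slider axis where L sinφ = r sinθ; differentiating, L cosφ·φ̇ = r ω cosθ.
L cosφ = √(L² − r² sin²θ) = 0.16103 m.
|ω_rod| = r ω |cosθ| / √(L² − r² sin²θ) = 0.0392·387.7·0.94943/0.16103 = 89.615 rad/s.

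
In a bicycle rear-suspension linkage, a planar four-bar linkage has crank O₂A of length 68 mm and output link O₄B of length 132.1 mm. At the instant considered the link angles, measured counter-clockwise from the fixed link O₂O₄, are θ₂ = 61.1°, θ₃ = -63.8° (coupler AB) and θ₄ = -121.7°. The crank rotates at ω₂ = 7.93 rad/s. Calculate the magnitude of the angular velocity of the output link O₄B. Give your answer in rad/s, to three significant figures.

3.95

ω₂ = 7.93 rad/s
Differentiating the loop-closure r₂e^{iθ₂}+r₃e^{iθ₃}=r₁+r₄e^{iθ₄} gives r₂ω₂e^{iθ₂}+r₃ω₃e^{iθ₃}=r₄ω₄e^{iθ₄}.
Eliminating the other unknown: ω₄ = r₂ω₂ sin(θ₂−θ₃) / [r₄ sin(θ₄−θ₃)].
Numerator sine = +0.82015; denominator sine = -0.84712.
Result = 0.068·7.93·(+0.82015) / (0.1321·(-0.84712)) = -3.9521 rad/s; magnitude 3.9521 rad/s.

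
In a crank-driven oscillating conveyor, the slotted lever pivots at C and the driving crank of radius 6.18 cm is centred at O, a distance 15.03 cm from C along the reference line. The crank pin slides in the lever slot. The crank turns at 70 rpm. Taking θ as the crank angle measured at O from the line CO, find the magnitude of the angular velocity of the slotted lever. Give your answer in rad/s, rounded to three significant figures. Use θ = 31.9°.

ω = 7.33 rad/s (from 70 rpm).
Crank pin A relative to C: A = (d + r cosθ, r sinθ); lever angle φ = atan2(r sinθ, d + r cosθ).
Differentiating tanφ: φ̇ = rω(d cosθ + r)/(d² + r² + 2dr cosθ).
d² + r² + 2dr cosθ = |CA|² = 0.0421807 m²;  d cosθ + r = +0.1894 m.
|ω_lever| = |0.0618·7.33·+0.1894| / 0.0421807 = 2.0341 rad/s.

2.03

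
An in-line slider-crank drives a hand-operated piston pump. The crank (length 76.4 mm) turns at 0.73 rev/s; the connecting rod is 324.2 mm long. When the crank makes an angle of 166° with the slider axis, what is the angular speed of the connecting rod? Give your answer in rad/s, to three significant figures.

1.05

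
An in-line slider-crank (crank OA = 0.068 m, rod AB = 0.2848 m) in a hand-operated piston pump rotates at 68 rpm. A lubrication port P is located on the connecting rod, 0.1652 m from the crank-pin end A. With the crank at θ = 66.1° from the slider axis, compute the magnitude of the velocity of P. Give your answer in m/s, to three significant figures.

ω = 7.121 rad/s.  Crank-pin speed |V_A| = rω = 0.48422 m/s, perpendicular to OA.
Rod angle: sinφ = −(r/L) sinθ ⇒ φ = -12.609°; ω_rod = −rω cosθ/√(L²−r²sin²θ) = -0.70585 rad/s.
V_P = V_A + ω_rod × AP, with AP = 0.1652 m along the rod.
Components: V_Px = −rω sinθ − a·ω_rod·sinφ = -0.46816 m/s;  V_Py = rω cosθ + a·ω_rod·cosφ = +0.082384 m/s.
|V_P| = √(V_Px² + V_Py²) = 0.47535 m/s.

0.475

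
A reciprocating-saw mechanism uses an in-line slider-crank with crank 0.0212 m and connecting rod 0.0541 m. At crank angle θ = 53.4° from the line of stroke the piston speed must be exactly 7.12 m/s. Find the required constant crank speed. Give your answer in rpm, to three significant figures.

3210

For an in-line slider-crank, |v_piston| = rω|sinθ|·[1 + r cosθ/√(L² − r² sin²θ)].
With r = 0.0212 m, L = 0.0541 m, θ = 53.4°: the bracketed kinematic factor |dx/dθ| = 0.021209 m.
ω = v/|dx/dθ| = 7.12/0.021209 = 335.71 rad/s.
N = 60ω/(2π) = 3205.8 rpm.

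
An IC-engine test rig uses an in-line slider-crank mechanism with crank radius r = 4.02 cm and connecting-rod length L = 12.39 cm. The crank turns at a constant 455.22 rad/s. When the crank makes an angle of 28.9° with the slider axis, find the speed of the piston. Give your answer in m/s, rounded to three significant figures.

11.4

ω = 455.2 rad/s
For an in-line slider-crank, x = r cosθ + √(L² − r² sin²θ), so v = −rω sinθ·[1 + r cosθ/√(L² − r² sin²θ)].
With r = 0.0402 m, L = 0.1239 m, θ = 28.9°: √(L² − r² sin²θ) = 0.12237 m.
v = −0.0402·455.2·0.48328·[1 + 0.0402·0.87546/0.12237] = -11.388 m/s.
|v| = 11.388 m/s.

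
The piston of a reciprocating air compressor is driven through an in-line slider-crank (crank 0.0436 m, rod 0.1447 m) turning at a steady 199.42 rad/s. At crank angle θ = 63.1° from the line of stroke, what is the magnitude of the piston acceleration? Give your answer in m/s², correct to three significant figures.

473

ω = 199.4 rad/s
x(θ) = r cosθ + √(L² − r² sin²θ); with ω constant, a = ω²·d²x/dθ².
d²x/dθ² = −r cosθ − r²(cos2θ)/√u − r⁴ sin²2θ/(4u^{3/2}),  u = L² − r² sin²θ = 0.0194263 m².
Substituting r = 0.0436 m, L = 0.1447 m, θ = 63.1°: d²x/dθ² = -0.011888 m.
a = ω²·d²x/dθ² = (199.4)²·(-0.011888) = -472.78 m/s²;  |a| = 472.78 m/s².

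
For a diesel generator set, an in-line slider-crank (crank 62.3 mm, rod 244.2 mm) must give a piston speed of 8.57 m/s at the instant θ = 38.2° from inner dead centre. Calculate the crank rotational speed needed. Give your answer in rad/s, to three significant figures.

For an in-line slider-crank, |v_piston| = rω|sinθ|·[1 + r cosθ/√(L² − r² sin²θ)].
With r = 0.0623 m, L = 0.2442 m, θ = 38.2°: the bracketed kinematic factor |dx/dθ| = 0.046349 m.
ω = v/|dx/dθ| = 8.57/0.046349 = 184.9 rad/s.

185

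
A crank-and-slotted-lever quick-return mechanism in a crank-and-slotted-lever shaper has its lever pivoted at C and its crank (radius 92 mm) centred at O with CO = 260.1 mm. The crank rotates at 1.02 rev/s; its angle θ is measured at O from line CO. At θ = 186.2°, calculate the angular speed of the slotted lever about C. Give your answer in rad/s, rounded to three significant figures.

ω = 6.409 rad/s (from 1.02 rev/s).
Crank pin A relative to C: A = (d + r cosθ, r sinθ); lever angle φ = atan2(r sinθ, d + r cosθ).
Differentiating tanφ: φ̇ = rω(d cosθ + r)/(d² + r² + 2dr cosθ).
d² + r² + 2dr cosθ = |CA|² = 0.0285375 m²;  d cosθ + r = -0.16658 m.
|ω_lever| = |0.092·6.409·-0.16658| / 0.0285375 = 3.4417 rad/s.

3.44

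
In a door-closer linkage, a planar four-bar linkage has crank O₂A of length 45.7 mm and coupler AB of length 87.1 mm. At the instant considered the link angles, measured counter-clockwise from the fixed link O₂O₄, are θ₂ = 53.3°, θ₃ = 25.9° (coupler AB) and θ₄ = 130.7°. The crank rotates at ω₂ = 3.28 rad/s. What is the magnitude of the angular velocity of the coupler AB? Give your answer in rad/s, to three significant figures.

1.74

ω₂ = 3.28 rad/s
Differentiating the loop-closure r₂e^{iθ₂}+r₃e^{iθ₃}=r₁+r₄e^{iθ₄} gives r₂ω₂e^{iθ₂}+r₃ω₃e^{iθ₃}=r₄ω₄e^{iθ₄}.
Eliminating the other unknown: ω₃ = r₂ω₂ sin(θ₄−θ₂) / [r₃ sin(θ₃−θ₄)].
Numerator sine = +0.97592; denominator sine = -0.96682.
Result = 0.0457·3.28·(+0.97592) / (0.0871·(-0.96682)) = -1.7372 rad/s; magnitude 1.7372 rad/s.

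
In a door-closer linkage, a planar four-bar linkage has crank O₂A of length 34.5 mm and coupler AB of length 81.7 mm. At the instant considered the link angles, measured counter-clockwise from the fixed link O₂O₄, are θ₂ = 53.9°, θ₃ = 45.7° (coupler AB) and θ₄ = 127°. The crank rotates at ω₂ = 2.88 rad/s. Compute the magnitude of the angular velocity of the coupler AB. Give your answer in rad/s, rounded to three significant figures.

1.18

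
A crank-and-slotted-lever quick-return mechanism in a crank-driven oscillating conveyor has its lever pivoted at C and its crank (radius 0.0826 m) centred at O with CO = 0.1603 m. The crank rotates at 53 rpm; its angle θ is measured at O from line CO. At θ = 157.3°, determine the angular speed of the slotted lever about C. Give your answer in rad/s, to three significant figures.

ω = 5.55 rad/s (from 53 rpm).
Crank pin A relative to C: A = (d + r cosθ, r sinθ); lever angle φ = atan2(r sinθ, d + r cosθ).
Differentiating tanφ: φ̇ = rω(d cosθ + r)/(d² + r² + 2dr cosθ).
d² + r² + 2dr cosθ = |CA|² = 0.0080886 m²;  d cosθ + r = -0.065283 m.
|ω_lever| = |0.0826·5.55·-0.065283| / 0.0080886 = 3.7001 rad/s.

3.70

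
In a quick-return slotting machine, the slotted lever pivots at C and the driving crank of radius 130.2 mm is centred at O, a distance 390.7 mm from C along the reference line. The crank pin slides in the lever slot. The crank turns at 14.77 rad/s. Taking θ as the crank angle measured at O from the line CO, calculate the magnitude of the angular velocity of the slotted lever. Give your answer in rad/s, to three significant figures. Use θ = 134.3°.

ω = 14.77 rad/s
Crank pin A relative to C: A = (d + r cosθ, r sinθ); lever angle φ = atan2(r sinθ, d + r cosθ).
Differentiating tanφ: φ̇ = rω(d cosθ + r)/(d² + r² + 2dr cosθ).
d² + r² + 2dr cosθ = |CA|² = 0.098543 m²;  d cosθ + r = -0.14267 m.
|ω_lever| = |0.1302·14.77·-0.14267| / 0.098543 = 2.7842 rad/s.

2.78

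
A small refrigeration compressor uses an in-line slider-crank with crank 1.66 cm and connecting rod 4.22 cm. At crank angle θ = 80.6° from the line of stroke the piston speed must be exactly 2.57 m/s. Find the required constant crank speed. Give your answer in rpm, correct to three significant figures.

For an in-line slider-crank, |v_piston| = rω|sinθ|·[1 + r cosθ/√(L² − r² sin²θ)].
With r = 0.0166 m, L = 0.0422 m, θ = 80.6°: the bracketed kinematic factor |dx/dθ| = 0.017519 m.
ω = v/|dx/dθ| = 2.57/0.017519 = 146.7 rad/s.
N = 60ω/(2π) = 1400.9 rpm.

1400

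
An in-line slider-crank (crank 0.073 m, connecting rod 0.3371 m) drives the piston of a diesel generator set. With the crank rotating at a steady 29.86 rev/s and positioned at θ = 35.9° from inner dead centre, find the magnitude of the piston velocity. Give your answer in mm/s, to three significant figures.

9450

ω = 2π·29.9 = 187.6 rad/s
For an in-line slider-crank, x = r cosθ + √(L² − r² sin²θ), so v = −rω sinθ·[1 + r cosθ/√(L² − r² sin²θ)].
With r = 0.073 m, L = 0.3371 m, θ = 35.9°: √(L² − r² sin²θ) = 0.33437 m.
v = −0.073·187.6·0.58637·[1 + 0.073·0.81004/0.33437] = -9.4512 m/s.
|v| = 9.4512 m/s = 9451.2 mm/s.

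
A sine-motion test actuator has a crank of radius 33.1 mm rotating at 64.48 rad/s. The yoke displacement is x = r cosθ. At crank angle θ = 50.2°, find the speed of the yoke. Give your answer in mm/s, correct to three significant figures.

1640

ω = 64.48 rad/s
x = r cosθ ⇒ ẋ = −rω sinθ.
|v| = rω|sinθ| = 0.0331·64.48·|sin 50.2°| = 1.6397 m/s = 1639.7 mm/s.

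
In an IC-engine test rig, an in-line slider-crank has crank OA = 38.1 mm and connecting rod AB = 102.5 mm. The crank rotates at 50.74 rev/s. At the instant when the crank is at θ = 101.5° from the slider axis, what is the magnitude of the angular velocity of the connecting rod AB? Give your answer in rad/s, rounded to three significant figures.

25.4

ω = 318.8 rad/s (converted from 50.74 rev/s).
The rod makes angle φ with the slider axis where L sinφ = r sinθ; differentiating, L cosφ·φ̇ = r ω cosθ.
L cosφ = √(L² − r² sin²θ) = 0.095459 m.
|ω_rod| = r ω |cosθ| / √(L² − r² sin²θ) = 0.0381·318.8·0.19937/0.095459 = 25.369 rad/s.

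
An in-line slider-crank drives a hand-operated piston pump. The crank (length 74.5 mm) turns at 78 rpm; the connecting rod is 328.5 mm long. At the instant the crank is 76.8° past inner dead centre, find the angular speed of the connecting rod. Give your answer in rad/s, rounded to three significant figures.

0.434

ω = 8.168 rad/s (converted from 78 rpm).
The rod makes angle φ with the slider axis where L sinφ = r sinθ; differentiating, L cosφ·φ̇ = r ω cosθ.
L cosφ = √(L² − r² sin²θ) = 0.32039 m.
|ω_rod| = r ω |cosθ| / √(L² − r² sin²θ) = 0.0745·8.168·0.22835/0.32039 = 0.43371 rad/s.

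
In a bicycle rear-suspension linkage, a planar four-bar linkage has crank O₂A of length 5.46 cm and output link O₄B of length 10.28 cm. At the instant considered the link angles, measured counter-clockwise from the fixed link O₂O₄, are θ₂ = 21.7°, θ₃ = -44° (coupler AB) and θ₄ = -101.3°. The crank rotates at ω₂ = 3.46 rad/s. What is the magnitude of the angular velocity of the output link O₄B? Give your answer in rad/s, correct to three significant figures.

1.99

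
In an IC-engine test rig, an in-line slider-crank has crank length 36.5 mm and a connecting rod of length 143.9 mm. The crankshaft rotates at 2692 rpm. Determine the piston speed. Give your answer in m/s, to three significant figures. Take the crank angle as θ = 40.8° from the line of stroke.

ω = 2π·2692/60 = 281.9 rad/s
For an in-line slider-crank, x = r cosθ + √(L² − r² sin²θ), so v = −rω sinθ·[1 + r cosθ/√(L² − r² sin²θ)].
With r = 0.0365 m, L = 0.1439 m, θ = 40.8°: √(L² − r² sin²θ) = 0.14191 m.
v = −0.0365·281.9·0.65342·[1 + 0.0365·0.75700/0.14191] = -8.0325 m/s.
|v| = 8.0325 m/s.

8.03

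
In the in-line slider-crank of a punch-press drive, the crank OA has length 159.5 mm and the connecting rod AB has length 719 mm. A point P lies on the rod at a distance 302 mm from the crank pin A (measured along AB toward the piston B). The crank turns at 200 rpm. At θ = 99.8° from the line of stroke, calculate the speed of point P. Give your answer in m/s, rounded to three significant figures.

ω = 20.94 rad/s.  Crank-pin speed |V_A| = rω = 3.3406 m/s, perpendicular to OA.
Rod angle: sinφ = −(r/L) sinθ ⇒ φ = -12.627°; ω_rod = −rω cosθ/√(L²−r²sin²θ) = +0.81041 rad/s.
V_P = V_A + ω_rod × AP, with AP = 0.302 m along the rod.
Components: V_Px = −rω sinθ − a·ω_rod·sinφ = -3.2383 m/s;  V_Py = rω cosθ + a·ω_rod·cosφ = -0.32977 m/s.
|V_P| = √(V_Px² + V_Py²) = 3.2551 m/s.

3.26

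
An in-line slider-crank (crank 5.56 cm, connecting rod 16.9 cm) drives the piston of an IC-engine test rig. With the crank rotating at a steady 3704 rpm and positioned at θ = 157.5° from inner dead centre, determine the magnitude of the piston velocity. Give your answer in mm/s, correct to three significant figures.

5720

ω = 2π·3704/60 = 387.9 rad/s
For an in-line slider-crank, x = r cosθ + √(L² − r² sin²θ), so v = −rω sinθ·[1 + r cosθ/√(L² − r² sin²θ)].
With r = 0.0556 m, L = 0.169 m, θ = 157.5°: √(L² − r² sin²θ) = 0.16766 m.
v = −0.0556·387.9·0.38268·[1 + 0.0556·-0.92388/0.16766] = -5.7244 m/s.
|v| = 5.7244 m/s = 5724.4 mm/s.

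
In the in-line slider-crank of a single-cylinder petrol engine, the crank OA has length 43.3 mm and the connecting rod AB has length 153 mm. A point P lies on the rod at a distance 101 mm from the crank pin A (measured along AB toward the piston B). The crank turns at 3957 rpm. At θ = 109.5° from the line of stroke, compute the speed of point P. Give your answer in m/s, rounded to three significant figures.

15.9

ω = 414.4 rad/s.  Crank-pin speed |V_A| = rω = 17.942 m/s, perpendicular to OA.
Rod angle: sinφ = −(r/L) sinθ ⇒ φ = -15.472°; ω_rod = −rω cosθ/√(L²−r²sin²θ) = +40.618 rad/s.
V_P = V_A + ω_rod × AP, with AP = 0.101 m along the rod.
Components: V_Px = −rω sinθ − a·ω_rod·sinφ = -15.819 m/s;  V_Py = rω cosθ + a·ω_rod·cosφ = -2.0356 m/s.
|V_P| = √(V_Px² + V_Py²) = 15.949 m/s.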